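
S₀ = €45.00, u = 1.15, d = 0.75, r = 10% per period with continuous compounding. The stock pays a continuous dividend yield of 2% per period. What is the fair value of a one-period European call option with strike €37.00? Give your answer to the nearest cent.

€11.12

Per-period risk-free factor R = e^0.1 = 1.1052; dividend-adjusted growth = e^(0.1−0.02) = 1.0833.
Risk-neutral probability p = (1.0833 − 0.75)/(1.15 − 0.75) = 0.3333/0.4000 = 0.8332
Terminal stock prices: S_u = 51.75, S_d = 33.75
Terminal payoffs (S − K): max(14.75, 0) = 14.75, max(-3.25, 0) = 0
Node 0 (S = 45): V_0 = e^(−0.1)·[0.8332·14.7500 + 0.1668·0.0000] = 11.1204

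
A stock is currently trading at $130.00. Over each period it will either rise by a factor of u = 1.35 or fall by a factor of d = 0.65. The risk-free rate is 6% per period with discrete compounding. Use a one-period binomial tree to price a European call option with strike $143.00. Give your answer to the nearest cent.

Risk-neutral probability p = (1 + 0.06 − 0.65)/(1.35 − 0.65) = 0.4100/0.7000 = 0.5857
Terminal stock prices: S_u = 175.5, S_d = 84.5
Terminal payoffs (S − K): max(32.5, 0) = 32.5, max(-58.5, 0) = 0
Node 0 (S = 130): V_0 = 1/1.06·[0.5857·32.5000 + 0.4143·0.0000] = 17.9582

$17.96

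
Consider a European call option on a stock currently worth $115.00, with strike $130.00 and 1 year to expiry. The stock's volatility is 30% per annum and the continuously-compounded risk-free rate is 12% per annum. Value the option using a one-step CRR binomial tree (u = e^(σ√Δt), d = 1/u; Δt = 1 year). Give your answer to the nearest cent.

$14.21

CRR parameters: u = e^(σ√Δt) = e^(0.3·√1) = 1.3499, d = 1/u = 0.7408
Per-period rate: rΔt = 0.12·1 = 0.12, so R = e^0.12 = 1.1275
Risk-neutral probability p = (e^0.12 − 0.7408)/(1.3499 − 0.7408) = 0.3867/0.6090 = 0.6349
Terminal stock prices: S_u = 155.2, S_d = 85.19
Terminal payoffs (S − K): max(25.23, 0) = 25.23, max(-44.81, 0) = 0
Node 0 (S = 115): V_0 = e^(−0.12)·[0.6349·25.2338 + 0.3651·0.0000] = 14.2092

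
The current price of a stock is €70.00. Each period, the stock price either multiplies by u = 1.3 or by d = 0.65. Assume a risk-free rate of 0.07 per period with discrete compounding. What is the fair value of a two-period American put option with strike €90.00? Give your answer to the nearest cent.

€20.88

Risk-neutral probability p = (1 + 0.07 − 0.65)/(1.3 − 0.65) = 0.4200/0.6500 = 0.6462
Terminal stock prices: S_uu = 118.3, S_ud = 59.15, S_dd = 29.58
Terminal payoffs (K − S): max(-28.3, 0) = 0, max(30.85, 0) = 30.85, max(60.42, 0) = 60.42
Node u (S = 91): continuation = 1/1.07·[0.6462·0.0000 + 0.3538·30.8500] = 10.2020; exercise value = 0.0000 ≤ continuation, so V_u = 10.2020
Node d (S = 45.5): continuation = 1/1.07·[0.6462·30.8500 + 0.3538·60.4250] = 38.6121; exercise value = 44.5000 > continuation, so V_d = 44.5000 (exercise)
Node 0 (S = 70): continuation = 1/1.07·[0.6462·10.2020 + 0.3538·44.5000] = 20.8768; exercise value = 20.0000 ≤ continuation, so V_0 = 20.8768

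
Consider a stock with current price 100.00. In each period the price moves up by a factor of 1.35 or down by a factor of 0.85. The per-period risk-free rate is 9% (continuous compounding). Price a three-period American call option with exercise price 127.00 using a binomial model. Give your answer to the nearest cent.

Risk-neutral probability p = (e^0.09 − 0.85)/(1.35 − 0.85) = 0.2442/0.5000 = 0.4883
Terminal stock prices: S_uuu = 246, S_uud = 154.9, S_udd = 97.54, S_ddd = 61.41
Terminal payoffs (S − K): max(119, 0) = 119, max(27.91, 0) = 27.91, max(-29.46, 0) = 0, max(-65.59, 0) = 0
Node uu (S = 182.3): continuation = e^(−0.09)·[0.4883·119.0375 + 0.5117·27.9125] = 66.1807; exercise value = 55.2500 ≤ continuation, so V_uu = 66.1807
Node ud (S = 114.8): continuation = e^(−0.09)·[0.4883·27.9125 + 0.5117·0.0000] = 12.4578; exercise value = 0.0000 ≤ continuation, so V_ud = 12.4578
Node dd (S = 72.25): continuation = e^(−0.09)·[0.4883·0.0000 + 0.5117·0.0000] = 0.0000; exercise value = 0.0000 ≤ continuation, so V_dd = 0.0000
Node u (S = 135): continuation = e^(−0.09)·[0.4883·66.1807 + 0.5117·12.4578] = 35.3630; exercise value = 8.0000 ≤ continuation, so V_u = 35.3630
Node d (S = 85): continuation = e^(−0.09)·[0.4883·12.4578 + 0.5117·0.0000] = 5.5601; exercise value = 0.0000 ≤ continuation, so V_d = 5.5601
Node 0 (S = 100): continuation = e^(−0.09)·[0.4883·35.3630 + 0.5117·5.5601] = 18.3831; exercise value = 0.0000 ≤ continuation, so V_0 = 18.3831

18.38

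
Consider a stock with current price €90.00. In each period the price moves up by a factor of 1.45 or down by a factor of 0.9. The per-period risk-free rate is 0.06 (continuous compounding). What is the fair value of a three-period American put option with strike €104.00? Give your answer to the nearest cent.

Risk-neutral probability p = (e^0.06 − 0.9)/(1.45 − 0.9) = 0.1618/0.5500 = 0.2942
Terminal stock prices: S_uuu = 274.4, S_uud = 170.3, S_udd = 105.7, S_ddd = 65.61
Terminal payoffs (K − S): max(-170.4, 0) = 0, max(-66.3, 0) = 0, max(-1.705, 0) = 0, max(38.39, 0) = 38.39
Node uu (S = 189.2): continuation = e^(−0.06)·[0.2942·0.0000 + 0.7058·0.0000] = 0.0000; exercise value = 0.0000 ≤ continuation, so V_uu = 0.0000
Node ud (S = 117.5): continuation = e^(−0.06)·[0.2942·0.0000 + 0.7058·0.0000] = 0.0000; exercise value = 0.0000 ≤ continuation, so V_ud = 0.0000
Node dd (S = 72.9): continuation = e^(−0.06)·[0.2942·0.0000 + 0.7058·38.3900] = 25.5160; exercise value = 31.1000 > continuation, so V_dd = 31.1000 (exercise)
Node u (S = 130.5): continuation = e^(−0.06)·[0.2942·0.0000 + 0.7058·0.0000] = 0.0000; exercise value = 0.0000 ≤ continuation, so V_u = 0.0000
Node d (S = 81): continuation = e^(−0.06)·[0.2942·0.0000 + 0.7058·31.1000] = 20.6707; exercise value = 23.0000 > continuation, so V_d = 23.0000 (exercise)
Node 0 (S = 90): continuation = e^(−0.06)·[0.2942·0.0000 + 0.7058·23.0000] = 15.2870; exercise value = 14.0000 ≤ continuation, so V_0 = 15.2870

€15.29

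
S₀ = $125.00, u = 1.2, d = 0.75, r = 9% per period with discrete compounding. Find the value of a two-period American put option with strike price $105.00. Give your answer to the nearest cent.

Risk-neutral probability p = (1 + 0.09 − 0.75)/(1.2 − 0.75) = 0.3400/0.4500 = 0.7556
Terminal stock prices: S_uu = 180, S_ud = 112.5, S_dd = 70.31
Terminal payoffs (K − S): max(-75, 0) = 0, max(-7.5, 0) = 0, max(34.69, 0) = 34.69
Node u (S = 150): continuation = 1/1.09·[0.7556·0.0000 + 0.2444·0.0000] = 0.0000; exercise value = 0.0000 ≤ continuation, so V_u = 0.0000
Node d (S = 93.75): continuation = 1/1.09·[0.7556·0.0000 + 0.2444·34.6875] = 7.7791; exercise value = 11.2500 > continuation, so V_d = 11.2500 (exercise)
Node 0 (S = 125): continuation = 1/1.09·[0.7556·0.0000 + 0.2444·11.2500] = 2.5229; exercise value = 0.0000 ≤ continuation, so V_0 = 2.5229

$2.52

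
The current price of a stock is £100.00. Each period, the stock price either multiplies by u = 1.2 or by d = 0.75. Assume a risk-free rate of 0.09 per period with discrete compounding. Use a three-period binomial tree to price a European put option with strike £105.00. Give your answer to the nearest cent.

Risk-neutral probability p = (1 + 0.09 − 0.75)/(1.2 − 0.75) = 0.3400/0.4500 = 0.7556
Terminal stock prices: S_uuu = 172.8, S_uud = 108, S_udd = 67.5, S_ddd = 42.19
Terminal payoffs (K − S): max(-67.8, 0) = 0, max(-3, 0) = 0, max(37.5, 0) = 37.5, max(62.81, 0) = 62.81
Node uu (S = 144): V_uu = 1/1.09·[0.7556·0.0000 + 0.2444·0.0000] = 0.0000
Node ud (S = 90): V_ud = 1/1.09·[0.7556·0.0000 + 0.2444·37.5000] = 8.4098
Node dd (S = 56.25): V_dd = 1/1.09·[0.7556·37.5000 + 0.2444·62.8125] = 40.0803
Node u (S = 120): V_u = 1/1.09·[0.7556·0.0000 + 0.2444·8.4098] = 1.8860
Node d (S = 75): V_d = 1/1.09·[0.7556·8.4098 + 0.2444·40.0803] = 14.8179
Node 0 (S = 100): V_0 = 1/1.09·[0.7556·1.8860 + 0.2444·14.8179] = 4.6304

£4.63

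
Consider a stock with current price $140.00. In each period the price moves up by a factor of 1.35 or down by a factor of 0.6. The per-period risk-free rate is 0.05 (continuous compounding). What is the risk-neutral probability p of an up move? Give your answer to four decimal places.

p = 0.6017

Risk-neutral probability p = (e^0.05 − 0.6)/(1.35 − 0.6) = 0.4513/0.7500 = 0.6017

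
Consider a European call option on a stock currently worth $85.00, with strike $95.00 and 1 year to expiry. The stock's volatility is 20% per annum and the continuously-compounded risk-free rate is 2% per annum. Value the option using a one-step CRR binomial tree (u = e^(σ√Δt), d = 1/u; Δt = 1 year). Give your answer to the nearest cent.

CRR parameters: u = e^(σ√Δt) = e^(0.2·√1) = 1.2214, d = 1/u = 0.8187
Per-period rate: rΔt = 0.02·1 = 0.02, so R = e^0.02 = 1.0202
Risk-neutral probability p = (e^0.02 − 0.8187)/(1.2214 − 0.8187) = 0.2015/0.4027 = 0.5003
Terminal stock prices: S_u = 103.8, S_d = 69.59
Terminal payoffs (S − K): max(8.819, 0) = 8.819, max(-25.41, 0) = 0
Node 0 (S = 85): V_0 = e^(−0.02)·[0.5003·8.8192 + 0.4997·0.0000] = 4.3252

$4.33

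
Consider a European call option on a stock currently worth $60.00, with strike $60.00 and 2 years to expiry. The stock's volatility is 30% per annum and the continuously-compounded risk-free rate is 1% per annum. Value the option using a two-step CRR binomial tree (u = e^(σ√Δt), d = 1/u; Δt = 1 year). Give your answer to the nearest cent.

CRR parameters: u = e^(σ√Δt) = e^(0.3·√1) = 1.3499, d = 1/u = 0.7408
Per-period rate: rΔt = 0.01·1 = 0.01, so R = e^0.01 = 1.0101
Risk-neutral probability p = (e^0.01 − 0.7408)/(1.3499 − 0.7408) = 0.2692/0.6090 = 0.4421
Terminal stock prices: S_uu = 109.3, S_ud = 60, S_dd = 32.93
Terminal payoffs (S − K): max(49.33, 0) = 49.33, max(0, 0) = 0, max(-27.07, 0) = 0
Node u (S = 80.99): V_u = e^(−0.01)·[0.4421·49.3271 + 0.5579·0.0000] = 21.5885
Node d (S = 44.45): V_d = e^(−0.01)·[0.4421·0.0000 + 0.5579·0.0000] = 0.0000
Node 0 (S = 60): V_0 = e^(−0.01)·[0.4421·21.5885 + 0.5579·0.0000] = 9.4485

$9.45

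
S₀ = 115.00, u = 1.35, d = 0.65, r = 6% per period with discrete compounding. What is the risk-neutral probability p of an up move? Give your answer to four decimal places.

p = 0.5857

Risk-neutral probability p = (1 + 0.06 − 0.65)/(1.35 − 0.65) = 0.4100/0.7000 = 0.5857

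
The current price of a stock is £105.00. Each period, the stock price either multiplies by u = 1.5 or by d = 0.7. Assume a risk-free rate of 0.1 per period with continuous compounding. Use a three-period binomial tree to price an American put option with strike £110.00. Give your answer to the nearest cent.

£19.30

Risk-neutral probability p = (e^0.1 − 0.7)/(1.5 − 0.7) = 0.4052/0.8000 = 0.5065
Terminal stock prices: S_uuu = 354.4, S_uud = 165.4, S_udd = 77.17, S_ddd = 36.01
Terminal payoffs (K − S): max(-244.4, 0) = 0, max(-55.38, 0) = 0, max(32.83, 0) = 32.83, max(73.99, 0) = 73.99
Node uu (S = 236.2): continuation = e^(−0.1)·[0.5065·0.0000 + 0.4935·0.0000] = 0.0000; exercise value = 0.0000 ≤ continuation, so V_uu = 0.0000
Node ud (S = 110.2): continuation = e^(−0.1)·[0.5065·0.0000 + 0.4935·32.8250] = 14.6587; exercise value = 0.0000 ≤ continuation, so V_ud = 14.6587
Node dd (S = 51.45): continuation = e^(−0.1)·[0.5065·32.8250 + 0.4935·73.9850] = 48.0821; exercise value = 58.5500 > continuation, so V_dd = 58.5500 (exercise)
Node u (S = 157.5): continuation = e^(−0.1)·[0.5065·0.0000 + 0.4935·14.6587] = 6.5461; exercise value = 0.0000 ≤ continuation, so V_u = 6.5461
Node d (S = 73.5): continuation = e^(−0.1)·[0.5065·14.6587 + 0.4935·58.5500] = 32.8643; exercise value = 36.5000 > continuation, so V_d = 36.5000 (exercise)
Node 0 (S = 105): continuation = e^(−0.1)·[0.5065·6.5461 + 0.4935·36.5000] = 19.2997; exercise value = 5.0000 ≤ continuation, so V_0 = 19.2997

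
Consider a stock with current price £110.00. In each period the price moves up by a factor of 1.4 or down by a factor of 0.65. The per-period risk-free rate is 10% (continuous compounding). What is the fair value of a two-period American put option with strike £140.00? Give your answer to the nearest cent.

Risk-neutral probability p = (e^0.1 − 0.65)/(1.4 − 0.65) = 0.4552/0.7500 = 0.6069
Terminal stock prices: S_uu = 215.6, S_ud = 100.1, S_dd = 46.48
Terminal payoffs (K − S): max(-75.6, 0) = 0, max(39.9, 0) = 39.9, max(93.53, 0) = 93.53
Node u (S = 154): continuation = e^(−0.1)·[0.6069·0.0000 + 0.3931·39.9000] = 14.1923; exercise value = 0.0000 ≤ continuation, so V_u = 14.1923
Node d (S = 71.5): continuation = e^(−0.1)·[0.6069·39.9000 + 0.3931·93.5250] = 55.1772; exercise value = 68.5000 > continuation, so V_d = 68.5000 (exercise)
Node 0 (S = 110): continuation = e^(−0.1)·[0.6069·14.1923 + 0.3931·68.5000] = 32.1588; exercise value = 30.0000 ≤ continuation, so V_0 = 32.1588

£32.16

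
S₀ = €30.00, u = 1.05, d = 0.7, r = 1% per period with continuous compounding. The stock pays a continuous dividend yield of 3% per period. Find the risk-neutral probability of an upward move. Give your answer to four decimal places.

Per-period risk-free factor R = e^0.01 = 1.0101; dividend-adjusted growth = e^(0.01−0.03) = 0.9802.
Risk-neutral probability p = (0.9802 − 0.7)/(1.05 − 0.7) = 0.2802/0.3500 = 0.8006

p = 0.8006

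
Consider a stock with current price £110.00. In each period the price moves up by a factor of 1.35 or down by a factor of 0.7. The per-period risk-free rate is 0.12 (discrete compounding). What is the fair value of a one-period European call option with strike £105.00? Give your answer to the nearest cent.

Risk-neutral probability p = (1 + 0.12 − 0.7)/(1.35 − 0.7) = 0.4200/0.6500 = 0.6462
Terminal stock prices: S_u = 148.5, S_d = 77
Terminal payoffs (S − K): max(43.5, 0) = 43.5, max(-28, 0) = 0
Node 0 (S = 110): V_0 = 1/1.12·[0.6462·43.5000 + 0.3538·0.0000] = 25.0962

£25.10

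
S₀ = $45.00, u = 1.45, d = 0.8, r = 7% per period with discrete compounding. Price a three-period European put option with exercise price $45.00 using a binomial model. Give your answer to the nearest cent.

Risk-neutral probability p = (1 + 0.07 − 0.8)/(1.45 − 0.8) = 0.2700/0.6500 = 0.4154
Terminal stock prices: S_uuu = 137.2, S_uud = 75.69, S_udd = 41.76, S_ddd = 23.04
Terminal payoffs (K − S): max(-92.19, 0) = 0, max(-30.69, 0) = 0, max(3.24, 0) = 3.24, max(21.96, 0) = 21.96
Node uu (S = 94.61): V_uu = 1/1.07·[0.4154·0.0000 + 0.5846·0.0000] = 0.0000
Node ud (S = 52.2): V_ud = 1/1.07·[0.4154·0.0000 + 0.5846·3.2400] = 1.7702
Node dd (S = 28.8): V_dd = 1/1.07·[0.4154·3.2400 + 0.5846·21.9600] = 13.2561
Node u (S = 65.25): V_u = 1/1.07·[0.4154·0.0000 + 0.5846·1.7702] = 0.9672
Node d (S = 36): V_d = 1/1.07·[0.4154·1.7702 + 0.5846·13.2561] = 7.9299
Node 0 (S = 45): V_0 = 1/1.07·[0.4154·0.9672 + 0.5846·7.9299] = 4.7082

$4.71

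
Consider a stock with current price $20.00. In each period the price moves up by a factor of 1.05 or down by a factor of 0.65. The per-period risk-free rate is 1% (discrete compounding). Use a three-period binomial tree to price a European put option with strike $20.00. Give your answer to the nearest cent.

Risk-neutral probability p = (1 + 0.01 − 0.65)/(1.05 − 0.65) = 0.3600/0.4000 = 0.9000
Terminal stock prices: S_uuu = 23.15, S_uud = 14.33, S_udd = 8.873, S_ddd = 5.492
Terminal payoffs (K − S): max(-3.153, 0) = 0, max(5.667, 0) = 5.667, max(11.13, 0) = 11.13, max(14.51, 0) = 14.51
Node uu (S = 22.05): V_uu = 1/1.01·[0.9000·0.0000 + 0.1000·5.6675] = 0.5611
Node ud (S = 13.65): V_ud = 1/1.01·[0.9000·5.6675 + 0.1000·11.1275] = 6.1520
Node dd (S = 8.45): V_dd = 1/1.01·[0.9000·11.1275 + 0.1000·14.5075] = 11.3520
Node u (S = 21): V_u = 1/1.01·[0.9000·0.5611 + 0.1000·6.1520] = 1.1091
Node d (S = 13): V_d = 1/1.01·[0.9000·6.1520 + 0.1000·11.3520] = 6.6059
Node 0 (S = 20): V_0 = 1/1.01·[0.9000·1.1091 + 0.1000·6.6059] = 1.6424

$1.64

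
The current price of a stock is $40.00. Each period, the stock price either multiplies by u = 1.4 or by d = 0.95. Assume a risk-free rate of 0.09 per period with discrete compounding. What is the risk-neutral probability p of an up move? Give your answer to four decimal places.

Risk-neutral probability p = (1 + 0.09 − 0.95)/(1.4 − 0.95) = 0.1400/0.4500 = 0.3111

p = 0.3111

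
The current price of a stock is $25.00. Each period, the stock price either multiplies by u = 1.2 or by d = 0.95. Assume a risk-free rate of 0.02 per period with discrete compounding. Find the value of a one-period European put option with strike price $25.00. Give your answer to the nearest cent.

Risk-neutral probability p = (1 + 0.02 − 0.95)/(1.2 − 0.95) = 0.0700/0.2500 = 0.2800
Terminal stock prices: S_u = 30, S_d = 23.75
Terminal payoffs (K − S): max(-5, 0) = 0, max(1.25, 0) = 1.25
Node 0 (S = 25): V_0 = 1/1.02·[0.2800·0.0000 + 0.7200·1.2500] = 0.8824

$0.88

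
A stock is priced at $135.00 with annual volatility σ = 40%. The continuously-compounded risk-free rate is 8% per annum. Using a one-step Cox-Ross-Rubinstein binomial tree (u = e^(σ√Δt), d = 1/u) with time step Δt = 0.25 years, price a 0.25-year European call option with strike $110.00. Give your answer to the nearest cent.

$27.18

CRR parameters: u = e^(σ√Δt) = e^(0.4·√0.25) = 1.2214, d = 1/u = 0.8187
Per-period rate: rΔt = 0.08·0.25 = 0.02, so R = e^0.02 = 1.0202
Risk-neutral probability p = (e^0.02 − 0.8187)/(1.2214 − 0.8187) = 0.2015/0.4027 = 0.5003
Terminal stock prices: S_u = 164.9, S_d = 110.5
Terminal payoffs (S − K): max(54.89, 0) = 54.89, max(0.5287, 0) = 0.5287
Node 0 (S = 135): V_0 = e^(−0.02)·[0.5003·54.8894 + 0.4997·0.5287] = 27.1781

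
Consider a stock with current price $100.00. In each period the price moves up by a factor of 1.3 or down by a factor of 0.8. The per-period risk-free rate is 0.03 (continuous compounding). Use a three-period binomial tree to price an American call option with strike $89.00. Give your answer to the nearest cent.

Risk-neutral probability p = (e^0.03 − 0.8)/(1.3 − 0.8) = 0.2305/0.5000 = 0.4609
Terminal stock prices: S_uuu = 219.7, S_uud = 135.2, S_udd = 83.2, S_ddd = 51.2
Terminal payoffs (S − K): max(130.7, 0) = 130.7, max(46.2, 0) = 46.2, max(-5.8, 0) = 0, max(-37.8, 0) = 0
Node uu (S = 169): continuation = e^(−0.03)·[0.4609·130.7000 + 0.5391·46.2000] = 82.6303; exercise value = 80.0000 ≤ continuation, so V_uu = 82.6303
Node ud (S = 104): continuation = e^(−0.03)·[0.4609·46.2000 + 0.5391·0.0000] = 20.6647; exercise value = 15.0000 ≤ continuation, so V_ud = 20.6647
Node dd (S = 64): continuation = e^(−0.03)·[0.4609·0.0000 + 0.5391·0.0000] = 0.0000; exercise value = 0.0000 ≤ continuation, so V_dd = 0.0000
Node u (S = 130): continuation = e^(−0.03)·[0.4609·82.6303 + 0.5391·20.6647] = 47.7704; exercise value = 41.0000 ≤ continuation, so V_u = 47.7704
Node d (S = 80): continuation = e^(−0.03)·[0.4609·20.6647 + 0.5391·0.0000] = 9.2430; exercise value = 0.0000 ≤ continuation, so V_d = 9.2430
Node 0 (S = 100): continuation = e^(−0.03)·[0.4609·47.7704 + 0.5391·9.2430] = 26.2027; exercise value = 11.0000 ≤ continuation, so V_0 = 26.2027

$26.20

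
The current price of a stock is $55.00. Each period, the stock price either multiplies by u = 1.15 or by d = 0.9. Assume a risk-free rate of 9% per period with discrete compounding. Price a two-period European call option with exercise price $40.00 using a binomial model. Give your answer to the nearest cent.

$21.33

Risk-neutral probability p = (1 + 0.09 − 0.9)/(1.15 − 0.9) = 0.1900/0.2500 = 0.7600
Terminal stock prices: S_uu = 72.74, S_ud = 56.92, S_dd = 44.55
Terminal payoffs (S − K): max(32.74, 0) = 32.74, max(16.92, 0) = 16.92, max(4.55, 0) = 4.55
Node u (S = 63.25): V_u = 1/1.09·[0.7600·32.7375 + 0.2400·16.9250] = 26.5528
Node d (S = 49.5): V_d = 1/1.09·[0.7600·16.9250 + 0.2400·4.5500] = 12.8028
Node 0 (S = 55): V_0 = 1/1.09·[0.7600·26.5528 + 0.2400·12.8028] = 21.3328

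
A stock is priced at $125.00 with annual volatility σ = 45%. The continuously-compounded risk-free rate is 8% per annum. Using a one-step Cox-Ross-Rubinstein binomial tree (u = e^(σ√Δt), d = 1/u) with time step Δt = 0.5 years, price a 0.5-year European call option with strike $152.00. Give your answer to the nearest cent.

CRR parameters: u = e^(σ√Δt) = e^(0.45·√0.5) = 1.3746, d = 1/u = 0.7275
Per-period rate: rΔt = 0.08·0.5 = 0.04, so R = e^0.04 = 1.0408
Risk-neutral probability p = (e^0.04 − 0.7275)/(1.3746 − 0.7275) = 0.3134/0.6472 = 0.4842
Terminal stock prices: S_u = 171.8, S_d = 90.93
Terminal payoffs (S − K): max(19.83, 0) = 19.83, max(-61.07, 0) = 0
Node 0 (S = 125): V_0 = e^(−0.04)·[0.4842·19.8311 + 0.5158·0.0000] = 9.2252

$9.23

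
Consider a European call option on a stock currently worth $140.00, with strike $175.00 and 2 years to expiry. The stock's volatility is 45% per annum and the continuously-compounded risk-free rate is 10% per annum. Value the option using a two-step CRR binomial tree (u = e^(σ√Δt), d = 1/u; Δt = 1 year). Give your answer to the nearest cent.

$34.99

CRR parameters: u = e^(σ√Δt) = e^(0.45·√1) = 1.5683, d = 1/u = 0.6376
Per-period rate: rΔt = 0.1·1 = 0.1, so R = e^0.1 = 1.1052
Risk-neutral probability p = (e^0.1 − 0.6376)/(1.5683 − 0.6376) = 0.4675/0.9307 = 0.5024
Terminal stock prices: S_uu = 344.3, S_ud = 140, S_dd = 56.92
Terminal payoffs (S − K): max(169.3, 0) = 169.3, max(-35, 0) = 0, max(-118.1, 0) = 0
Node u (S = 219.6): V_u = e^(−0.1)·[0.5024·169.3444 + 0.4976·0.0000] = 76.9769
Node d (S = 89.27): V_d = e^(−0.1)·[0.5024·0.0000 + 0.4976·0.0000] = 0.0000
Node 0 (S = 140): V_0 = e^(−0.1)·[0.5024·76.9769 + 0.4976·0.0000] = 34.9905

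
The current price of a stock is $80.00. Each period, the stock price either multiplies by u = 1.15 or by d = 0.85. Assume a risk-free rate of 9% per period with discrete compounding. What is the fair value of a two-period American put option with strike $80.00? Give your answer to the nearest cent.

$2.44

Risk-neutral probability p = (1 + 0.09 − 0.85)/(1.15 − 0.85) = 0.2400/0.3000 = 0.8000
Terminal stock prices: S_uu = 105.8, S_ud = 78.2, S_dd = 57.8
Terminal payoffs (K − S): max(-25.8, 0) = 0, max(1.8, 0) = 1.8, max(22.2, 0) = 22.2
Node u (S = 92): continuation = 1/1.09·[0.8000·0.0000 + 0.2000·1.8000] = 0.3303; exercise value = 0.0000 ≤ continuation, so V_u = 0.3303
Node d (S = 68): continuation = 1/1.09·[0.8000·1.8000 + 0.2000·22.2000] = 5.3945; exercise value = 12.0000 > continuation, so V_d = 12.0000 (exercise)
Node 0 (S = 80): continuation = 1/1.09·[0.8000·0.3303 + 0.2000·12.0000] = 2.4442; exercise value = 0.0000 ≤ continuation, so V_0 = 2.4442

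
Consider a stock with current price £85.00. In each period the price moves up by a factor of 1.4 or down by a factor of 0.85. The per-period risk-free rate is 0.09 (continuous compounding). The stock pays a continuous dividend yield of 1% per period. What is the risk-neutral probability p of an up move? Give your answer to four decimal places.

Per-period risk-free factor R = e^0.09 = 1.0942; dividend-adjusted growth = e^(0.09−0.01) = 1.0833.
Risk-neutral probability p = (1.0833 − 0.85)/(1.4 − 0.85) = 0.2333/0.5500 = 0.4242

p = 0.4242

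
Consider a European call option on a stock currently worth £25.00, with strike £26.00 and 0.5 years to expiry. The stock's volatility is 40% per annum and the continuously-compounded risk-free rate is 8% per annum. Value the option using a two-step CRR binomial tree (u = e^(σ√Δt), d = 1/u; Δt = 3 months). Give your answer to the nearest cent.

£2.72

CRR parameters: u = e^(σ√Δt) = e^(0.4·√0.25) = 1.2214, d = 1/u = 0.8187
Per-period rate: rΔt = 0.08·0.25 = 0.02, so R = e^0.02 = 1.0202
Risk-neutral probability p = (e^0.02 − 0.8187)/(1.2214 − 0.8187) = 0.2015/0.4027 = 0.5003
Terminal stock prices: S_uu = 37.3, S_ud = 25, S_dd = 16.76
Terminal payoffs (S − K): max(11.3, 0) = 11.3, max(-1, 0) = 0, max(-9.242, 0) = 0
Node u (S = 30.54): V_u = e^(−0.02)·[0.5003·11.2956 + 0.4997·0.0000] = 5.5397
Node d (S = 20.47): V_d = e^(−0.02)·[0.5003·0.0000 + 0.4997·0.0000] = 0.0000
Node 0 (S = 25): V_0 = e^(−0.02)·[0.5003·5.5397 + 0.4997·0.0000] = 2.7168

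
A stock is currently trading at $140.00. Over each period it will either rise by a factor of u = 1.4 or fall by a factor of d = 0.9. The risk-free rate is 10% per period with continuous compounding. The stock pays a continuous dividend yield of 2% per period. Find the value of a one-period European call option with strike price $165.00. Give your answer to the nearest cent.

Per-period risk-free factor R = e^0.1 = 1.1052; dividend-adjusted growth = e^(0.1−0.02) = 1.0833.
Risk-neutral probability p = (1.0833 − 0.9)/(1.4 − 0.9) = 0.1833/0.5000 = 0.3666
Terminal stock prices: S_u = 196, S_d = 126
Terminal payoffs (S − K): max(31, 0) = 31, max(-39, 0) = 0
Node 0 (S = 140): V_0 = e^(−0.1)·[0.3666·31.0000 + 0.6334·0.0000] = 10.2824

$10.28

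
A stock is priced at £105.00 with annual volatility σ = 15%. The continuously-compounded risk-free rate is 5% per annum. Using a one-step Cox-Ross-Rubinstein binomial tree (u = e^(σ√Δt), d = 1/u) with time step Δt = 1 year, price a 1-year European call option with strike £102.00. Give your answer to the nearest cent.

CRR parameters: u = e^(σ√Δt) = e^(0.15·√1) = 1.1618, d = 1/u = 0.8607
Per-period rate: rΔt = 0.05·1 = 0.05, so R = e^0.05 = 1.0513
Risk-neutral probability p = (e^0.05 − 0.8607)/(1.1618 − 0.8607) = 0.1906/0.3011 = 0.6328
Terminal stock prices: S_u = 122, S_d = 90.37
Terminal payoffs (S − K): max(19.99, 0) = 19.99, max(-11.63, 0) = 0
Node 0 (S = 105): V_0 = e^(−0.05)·[0.6328·19.9926 + 0.3672·0.0000] = 12.0350

£12.03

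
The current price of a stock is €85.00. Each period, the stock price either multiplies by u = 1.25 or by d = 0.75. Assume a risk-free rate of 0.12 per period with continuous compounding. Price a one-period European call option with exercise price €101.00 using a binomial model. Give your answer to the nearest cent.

€3.52

Risk-neutral probability p = (e^0.12 − 0.75)/(1.25 − 0.75) = 0.3775/0.5000 = 0.7550
Terminal stock prices: S_u = 106.2, S_d = 63.75
Terminal payoffs (S − K): max(5.25, 0) = 5.25, max(-37.25, 0) = 0
Node 0 (S = 85): V_0 = e^(−0.12)·[0.7550·5.2500 + 0.2450·0.0000] = 3.5155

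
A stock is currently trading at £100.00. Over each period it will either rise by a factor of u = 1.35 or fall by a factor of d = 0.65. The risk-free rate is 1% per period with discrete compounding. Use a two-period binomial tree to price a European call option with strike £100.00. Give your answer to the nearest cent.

£21.33

Risk-neutral probability p = (1 + 0.01 − 0.65)/(1.35 − 0.65) = 0.3600/0.7000 = 0.5143
Terminal stock prices: S_uu = 182.3, S_ud = 87.75, S_dd = 42.25
Terminal payoffs (S − K): max(82.25, 0) = 82.25, max(-12.25, 0) = 0, max(-57.75, 0) = 0
Node u (S = 135): V_u = 1/1.01·[0.5143·82.2500 + 0.4857·0.0000] = 41.8812
Node d (S = 65): V_d = 1/1.01·[0.5143·0.0000 + 0.4857·0.0000] = 0.0000
Node 0 (S = 100): V_0 = 1/1.01·[0.5143·41.8812 + 0.4857·0.0000] = 21.3256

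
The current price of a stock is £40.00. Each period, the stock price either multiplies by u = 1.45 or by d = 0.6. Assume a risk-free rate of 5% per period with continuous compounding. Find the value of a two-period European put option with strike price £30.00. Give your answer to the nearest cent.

Risk-neutral probability p = (e^0.05 − 0.6)/(1.45 − 0.6) = 0.4513/0.8500 = 0.5309
Terminal stock prices: S_uu = 84.1, S_ud = 34.8, S_dd = 14.4
Terminal payoffs (K − S): max(-54.1, 0) = 0, max(-4.8, 0) = 0, max(15.6, 0) = 15.6
Node u (S = 58): V_u = e^(−0.05)·[0.5309·0.0000 + 0.4691·0.0000] = 0.0000
Node d (S = 24): V_d = e^(−0.05)·[0.5309·0.0000 + 0.4691·15.6000] = 6.9610
Node 0 (S = 40): V_0 = e^(−0.05)·[0.5309·0.0000 + 0.4691·6.9610] = 3.1061

£3.11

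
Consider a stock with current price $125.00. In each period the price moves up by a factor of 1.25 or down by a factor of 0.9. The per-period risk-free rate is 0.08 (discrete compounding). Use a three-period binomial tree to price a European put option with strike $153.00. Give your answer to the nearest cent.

Risk-neutral probability p = (1 + 0.08 − 0.9)/(1.25 − 0.9) = 0.1800/0.3500 = 0.5143
Terminal stock prices: S_uuu = 244.1, S_uud = 175.8, S_udd = 126.6, S_ddd = 91.13
Terminal payoffs (K − S): max(-91.14, 0) = 0, max(-22.78, 0) = 0, max(26.44, 0) = 26.44, max(61.87, 0) = 61.87
Node uu (S = 195.3): V_uu = 1/1.08·[0.5143·0.0000 + 0.4857·0.0000] = 0.0000
Node ud (S = 140.6): V_ud = 1/1.08·[0.5143·0.0000 + 0.4857·26.4375] = 11.8899
Node dd (S = 101.2): V_dd = 1/1.08·[0.5143·26.4375 + 0.4857·61.8750] = 40.4167
Node u (S = 156.2): V_u = 1/1.08·[0.5143·0.0000 + 0.4857·11.8899] = 5.3473
Node d (S = 112.5): V_d = 1/1.08·[0.5143·11.8899 + 0.4857·40.4167] = 23.8387
Node 0 (S = 125): V_0 = 1/1.08·[0.5143·5.3473 + 0.4857·23.8387] = 13.2674

$13.27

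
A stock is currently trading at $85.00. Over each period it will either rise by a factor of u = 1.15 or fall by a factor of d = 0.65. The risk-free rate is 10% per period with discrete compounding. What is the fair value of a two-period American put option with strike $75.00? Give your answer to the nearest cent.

$2.65

Risk-neutral probability p = (1 + 0.1 − 0.65)/(1.15 − 0.65) = 0.4500/0.5000 = 0.9000
Terminal stock prices: S_uu = 112.4, S_ud = 63.54, S_dd = 35.91
Terminal payoffs (K − S): max(-37.41, 0) = 0, max(11.46, 0) = 11.46, max(39.09, 0) = 39.09
Node u (S = 97.75): continuation = 1/1.1·[0.9000·0.0000 + 0.1000·11.4625] = 1.0420; exercise value = 0.0000 ≤ continuation, so V_u = 1.0420
Node d (S = 55.25): continuation = 1/1.1·[0.9000·11.4625 + 0.1000·39.0875] = 12.9318; exercise value = 19.7500 > continuation, so V_d = 19.7500 (exercise)
Node 0 (S = 85): continuation = 1/1.1·[0.9000·1.0420 + 0.1000·19.7500] = 2.6480; exercise value = 0.0000 ≤ continuation, so V_0 = 2.6480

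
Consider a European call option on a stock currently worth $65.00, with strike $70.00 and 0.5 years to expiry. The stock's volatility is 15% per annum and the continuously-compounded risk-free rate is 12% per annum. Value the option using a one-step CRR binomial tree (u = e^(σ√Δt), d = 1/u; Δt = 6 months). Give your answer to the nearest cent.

CRR parameters: u = e^(σ√Δt) = e^(0.15·√0.5) = 1.1119, d = 1/u = 0.8994
Per-period rate: rΔt = 0.12·0.5 = 0.06, so R = e^0.06 = 1.0618
Risk-neutral probability p = (e^0.06 − 0.8994)/(1.1119 − 0.8994) = 0.1625/0.2125 = 0.7645
Terminal stock prices: S_u = 72.27, S_d = 58.46
Terminal payoffs (S − K): max(2.273, 0) = 2.273, max(-11.54, 0) = 0
Node 0 (S = 65): V_0 = e^(−0.06)·[0.7645·2.2732 + 0.2355·0.0000] = 1.6366

$1.64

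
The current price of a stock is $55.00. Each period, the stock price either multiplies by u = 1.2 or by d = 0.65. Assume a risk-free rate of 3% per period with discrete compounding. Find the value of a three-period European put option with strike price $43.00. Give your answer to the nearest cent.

Risk-neutral probability p = (1 + 0.03 − 0.65)/(1.2 − 0.65) = 0.3800/0.5500 = 0.6909
Terminal stock prices: S_uuu = 95.04, S_uud = 51.48, S_udd = 27.89, S_ddd = 15.1
Terminal payoffs (K − S): max(-52.04, 0) = 0, max(-8.48, 0) = 0, max(15.11, 0) = 15.11, max(27.9, 0) = 27.9
Node uu (S = 79.2): V_uu = 1/1.03·[0.6909·0.0000 + 0.3091·0.0000] = 0.0000
Node ud (S = 42.9): V_ud = 1/1.03·[0.6909·0.0000 + 0.3091·15.1150] = 4.5358
Node dd (S = 23.24): V_dd = 1/1.03·[0.6909·15.1150 + 0.3091·27.8956] = 18.5101
Node u (S = 66): V_u = 1/1.03·[0.6909·0.0000 + 0.3091·4.5358] = 1.3612
Node d (S = 35.75): V_d = 1/1.03·[0.6909·4.5358 + 0.3091·18.5101] = 8.5972
Node 0 (S = 55): V_0 = 1/1.03·[0.6909·1.3612 + 0.3091·8.5972] = 3.4930

$3.49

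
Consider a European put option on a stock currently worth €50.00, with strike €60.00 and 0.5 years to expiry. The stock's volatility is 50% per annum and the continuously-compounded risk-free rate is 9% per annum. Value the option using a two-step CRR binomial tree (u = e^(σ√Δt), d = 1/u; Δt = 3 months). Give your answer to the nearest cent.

CRR parameters: u = e^(σ√Δt) = e^(0.5·√0.25) = 1.2840, d = 1/u = 0.7788
Per-period rate: rΔt = 0.09·0.25 = 0.0225, so R = e^0.0225 = 1.0228
Risk-neutral probability p = (e^0.0225 − 0.7788)/(1.2840 − 0.7788) = 0.2440/0.5052 = 0.4829
Terminal stock prices: S_uu = 82.44, S_ud = 50, S_dd = 30.33
Terminal payoffs (K − S): max(-22.44, 0) = 0, max(10, 0) = 10, max(29.67, 0) = 29.67
Node u (S = 64.2): V_u = e^(−0.0225)·[0.4829·0.0000 + 0.5171·10.0000] = 5.0563
Node d (S = 38.94): V_d = e^(−0.0225)·[0.4829·10.0000 + 0.5171·29.6735] = 19.7250
Node 0 (S = 50): V_0 = e^(−0.0225)·[0.4829·5.0563 + 0.5171·19.7250] = 12.3608

€12.36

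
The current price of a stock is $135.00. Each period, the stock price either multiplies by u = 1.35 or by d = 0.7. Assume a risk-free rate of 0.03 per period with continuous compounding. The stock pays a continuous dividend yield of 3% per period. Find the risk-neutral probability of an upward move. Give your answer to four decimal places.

p = 0.4615

Per-period risk-free factor R = e^0.03 = 1.0305; dividend-adjusted growth = e^(0.03−0.03) = 1.0000.
Risk-neutral probability p = (1.0000 − 0.7)/(1.35 − 0.7) = 0.3000/0.6500 = 0.4615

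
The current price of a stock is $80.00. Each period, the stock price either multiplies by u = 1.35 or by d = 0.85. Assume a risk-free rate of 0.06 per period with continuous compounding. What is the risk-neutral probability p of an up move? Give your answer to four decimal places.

p = 0.4237

Risk-neutral probability p = (e^0.06 − 0.85)/(1.35 − 0.85) = 0.2118/0.5000 = 0.4237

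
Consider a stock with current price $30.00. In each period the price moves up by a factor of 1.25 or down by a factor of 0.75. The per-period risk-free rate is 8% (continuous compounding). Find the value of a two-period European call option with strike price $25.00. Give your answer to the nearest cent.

Risk-neutral probability p = (e^0.08 − 0.75)/(1.25 − 0.75) = 0.3333/0.5000 = 0.6666
Terminal stock prices: S_uu = 46.88, S_ud = 28.12, S_dd = 16.88
Terminal payoffs (S − K): max(21.88, 0) = 21.88, max(3.125, 0) = 3.125, max(-8.125, 0) = 0
Node u (S = 37.5): V_u = e^(−0.08)·[0.6666·21.8750 + 0.3334·3.1250] = 14.4221
Node d (S = 22.5): V_d = e^(−0.08)·[0.6666·3.1250 + 0.3334·0.0000] = 1.9229
Node 0 (S = 30): V_0 = e^(−0.08)·[0.6666·14.4221 + 0.3334·1.9229] = 9.4661

$9.47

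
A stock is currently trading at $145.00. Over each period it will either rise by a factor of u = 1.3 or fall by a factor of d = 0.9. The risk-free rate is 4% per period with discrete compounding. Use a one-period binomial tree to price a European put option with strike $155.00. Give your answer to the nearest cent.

$15.31

Risk-neutral probability p = (1 + 0.04 − 0.9)/(1.3 − 0.9) = 0.1400/0.4000 = 0.3500
Terminal stock prices: S_u = 188.5, S_d = 130.5
Terminal payoffs (K − S): max(-33.5, 0) = 0, max(24.5, 0) = 24.5
Node 0 (S = 145): V_0 = 1/1.04·[0.3500·0.0000 + 0.6500·24.5000] = 15.3125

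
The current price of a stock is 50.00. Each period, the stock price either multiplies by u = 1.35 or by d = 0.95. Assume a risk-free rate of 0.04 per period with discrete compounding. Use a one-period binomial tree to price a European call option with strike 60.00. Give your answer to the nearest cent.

1.62

Risk-neutral probability p = (1 + 0.04 − 0.95)/(1.35 − 0.95) = 0.0900/0.4000 = 0.2250
Terminal stock prices: S_u = 67.5, S_d = 47.5
Terminal payoffs (S − K): max(7.5, 0) = 7.5, max(-12.5, 0) = 0
Node 0 (S = 50): V_0 = 1/1.04·[0.2250·7.5000 + 0.7750·0.0000] = 1.6226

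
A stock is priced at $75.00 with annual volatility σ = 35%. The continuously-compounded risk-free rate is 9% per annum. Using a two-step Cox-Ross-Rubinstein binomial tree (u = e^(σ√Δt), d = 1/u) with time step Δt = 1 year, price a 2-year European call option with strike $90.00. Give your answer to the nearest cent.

$15.15

CRR parameters: u = e^(σ√Δt) = e^(0.35·√1) = 1.4191, d = 1/u = 0.7047
Per-period rate: rΔt = 0.09·1 = 0.09, so R = e^0.09 = 1.0942
Risk-neutral probability p = (e^0.09 − 0.7047)/(1.4191 − 0.7047) = 0.3895/0.7144 = 0.5452
Terminal stock prices: S_uu = 151, S_ud = 75, S_dd = 37.24
Terminal payoffs (S − K): max(61.03, 0) = 61.03, max(-15, 0) = 0, max(-52.76, 0) = 0
Node u (S = 106.4): V_u = e^(−0.09)·[0.5452·61.0315 + 0.4548·0.0000] = 30.4110
Node d (S = 52.85): V_d = e^(−0.09)·[0.5452·0.0000 + 0.4548·0.0000] = 0.0000
Node 0 (S = 75): V_0 = e^(−0.09)·[0.5452·30.4110 + 0.4548·0.0000] = 15.1533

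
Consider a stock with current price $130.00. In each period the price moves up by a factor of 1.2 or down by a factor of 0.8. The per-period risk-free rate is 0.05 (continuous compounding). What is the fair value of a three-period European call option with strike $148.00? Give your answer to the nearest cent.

$17.02

Risk-neutral probability p = (e^0.05 − 0.8)/(1.2 − 0.8) = 0.2513/0.4000 = 0.6282
Terminal stock prices: S_uuu = 224.6, S_uud = 149.8, S_udd = 99.84, S_ddd = 66.56
Terminal payoffs (S − K): max(76.64, 0) = 76.64, max(1.76, 0) = 1.76, max(-48.16, 0) = 0, max(-81.44, 0) = 0
Node uu (S = 187.2): V_uu = e^(−0.05)·[0.6282·76.6400 + 0.3718·1.7600] = 46.4180
Node ud (S = 124.8): V_ud = e^(−0.05)·[0.6282·1.7600 + 0.3718·0.0000] = 1.0517
Node dd (S = 83.2): V_dd = e^(−0.05)·[0.6282·0.0000 + 0.3718·0.0000] = 0.0000
Node u (S = 156): V_u = e^(−0.05)·[0.6282·46.4180 + 0.3718·1.0517] = 28.1087
Node d (S = 104): V_d = e^(−0.05)·[0.6282·1.0517 + 0.3718·0.0000] = 0.6284
Node 0 (S = 130): V_0 = e^(−0.05)·[0.6282·28.1087 + 0.3718·0.6284] = 17.0183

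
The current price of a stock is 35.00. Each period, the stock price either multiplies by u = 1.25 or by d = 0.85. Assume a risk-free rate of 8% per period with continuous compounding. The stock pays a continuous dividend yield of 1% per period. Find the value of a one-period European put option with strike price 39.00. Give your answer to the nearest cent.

3.79

Per-period risk-free factor R = e^0.08 = 1.0833; dividend-adjusted growth = e^(0.08−0.01) = 1.0725.
Risk-neutral probability p = (1.0725 − 0.85)/(1.25 − 0.85) = 0.2225/0.4000 = 0.5563
Terminal stock prices: S_u = 43.75, S_d = 29.75
Terminal payoffs (K − S): max(-4.75, 0) = 0, max(9.25, 0) = 9.25
Node 0 (S = 35): V_0 = e^(−0.08)·[0.5563·0.0000 + 0.4437·9.2500] = 3.7889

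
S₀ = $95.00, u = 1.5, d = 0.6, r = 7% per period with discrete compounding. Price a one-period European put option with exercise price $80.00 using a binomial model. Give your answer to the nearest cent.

Risk-neutral probability p = (1 + 0.07 − 0.6)/(1.5 − 0.6) = 0.4700/0.9000 = 0.5222
Terminal stock prices: S_u = 142.5, S_d = 57
Terminal payoffs (K − S): max(-62.5, 0) = 0, max(23, 0) = 23
Node 0 (S = 95): V_0 = 1/1.07·[0.5222·0.0000 + 0.4778·23.0000] = 10.2700

$10.27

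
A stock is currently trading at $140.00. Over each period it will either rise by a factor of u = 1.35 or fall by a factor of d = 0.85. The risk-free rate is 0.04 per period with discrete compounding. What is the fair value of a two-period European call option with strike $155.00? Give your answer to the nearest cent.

$15.83

Risk-neutral probability p = (1 + 0.04 − 0.85)/(1.35 − 0.85) = 0.1900/0.5000 = 0.3800
Terminal stock prices: S_uu = 255.2, S_ud = 160.7, S_dd = 101.1
Terminal payoffs (S − K): max(100.2, 0) = 100.2, max(5.65, 0) = 5.65, max(-53.85, 0) = 0
Node u (S = 189): V_u = 1/1.04·[0.3800·100.1500 + 0.6200·5.6500] = 39.9615
Node d (S = 119): V_d = 1/1.04·[0.3800·5.6500 + 0.6200·0.0000] = 2.0644
Node 0 (S = 140): V_0 = 1/1.04·[0.3800·39.9615 + 0.6200·2.0644] = 15.8320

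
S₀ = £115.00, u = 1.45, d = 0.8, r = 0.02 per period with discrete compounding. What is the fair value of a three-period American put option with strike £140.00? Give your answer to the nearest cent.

£37.22

Risk-neutral probability p = (1 + 0.02 − 0.8)/(1.45 − 0.8) = 0.2200/0.6500 = 0.3385
Terminal stock prices: S_uuu = 350.6, S_uud = 193.4, S_udd = 106.7, S_ddd = 58.88
Terminal payoffs (K − S): max(-210.6, 0) = 0, max(-53.43, 0) = 0, max(33.28, 0) = 33.28, max(81.12, 0) = 81.12
Node uu (S = 241.8): continuation = 1/1.02·[0.3385·0.0000 + 0.6615·0.0000] = 0.0000; exercise value = 0.0000 ≤ continuation, so V_uu = 0.0000
Node ud (S = 133.4): continuation = 1/1.02·[0.3385·0.0000 + 0.6615·33.2800] = 21.5843; exercise value = 6.6000 ≤ continuation, so V_ud = 21.5843
Node dd (S = 73.6): continuation = 1/1.02·[0.3385·33.2800 + 0.6615·81.1200] = 63.6549; exercise value = 66.4000 > continuation, so V_dd = 66.4000 (exercise)
Node u (S = 166.8): continuation = 1/1.02·[0.3385·0.0000 + 0.6615·21.5843] = 13.9989; exercise value = 0.0000 ≤ continuation, so V_u = 13.9989
Node d (S = 92): continuation = 1/1.02·[0.3385·21.5843 + 0.6615·66.4000] = 50.2271; exercise value = 48.0000 ≤ continuation, so V_d = 50.2271
Node 0 (S = 115): continuation = 1/1.02·[0.3385·13.9989 + 0.6615·50.2271] = 37.2208; exercise value = 25.0000 ≤ continuation, so V_0 = 37.2208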